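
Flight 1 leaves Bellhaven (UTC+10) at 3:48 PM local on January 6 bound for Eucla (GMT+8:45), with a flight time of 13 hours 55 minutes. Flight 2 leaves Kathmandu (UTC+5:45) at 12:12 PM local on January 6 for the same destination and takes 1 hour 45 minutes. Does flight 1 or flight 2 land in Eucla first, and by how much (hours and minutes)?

the second, by 11 hours 31 minutes

Flight 1 in UTC: 3:48 PM − 10:00 = 5:48 AM on Jan 6.
+13 hours and 55 minutes → arrive 7:43 PM UTC on Jan 6.
Flight 2 in UTC: 12:12 PM − 5:45 = 6:27 AM on Jan 6.
+1 hour 45 minutes → arrive 8:12 AM UTC on Jan 6.
Flight 2 lands earlier by 11 hours 31 minutes.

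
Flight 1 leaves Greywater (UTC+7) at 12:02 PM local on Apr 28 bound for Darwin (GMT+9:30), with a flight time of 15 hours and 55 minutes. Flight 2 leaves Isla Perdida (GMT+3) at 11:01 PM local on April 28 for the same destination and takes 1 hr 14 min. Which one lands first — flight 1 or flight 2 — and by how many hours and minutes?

the first, by 18 minutes

Flight 1 in UTC: 12:02 PM − 7:00 = 5:02 AM on Apr 28.
+15 hours 55 minutes → arrive 8:57 PM UTC on Apr 28.
Flight 2 in UTC: 11:01 PM − 3:00 = 8:01 PM on Apr 28.
+1 hour and 14 minutes → arrive 9:15 PM UTC on Apr 28.
Flight 1 lands earlier by 18 minutes.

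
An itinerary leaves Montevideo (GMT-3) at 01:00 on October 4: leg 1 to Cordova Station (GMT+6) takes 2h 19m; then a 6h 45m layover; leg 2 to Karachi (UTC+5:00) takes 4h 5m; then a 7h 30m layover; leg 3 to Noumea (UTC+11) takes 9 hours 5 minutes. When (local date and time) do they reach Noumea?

20:44 on Oct 5

Convert departure to UTC: 01:00 + 3:00 = 04:00 UTC on Oct 4.
Add 2 hours 19 minutes leg 1 → 06:19 UTC.
Add 6 hours and 45 minutes layover in Cordova Station → 13:04 UTC.
Add 4 hours 5 minutes leg 2 → 17:09 UTC.
Add 7 hours 30 minutes layover in Karachi → 00:39 UTC (Oct 5).
Add 9 hours 5 minutes leg 3 → 09:44 UTC.
Noumea is UTC+11:00, so local arrival = 09:44 + 11:00 = 20:44 on Oct 5.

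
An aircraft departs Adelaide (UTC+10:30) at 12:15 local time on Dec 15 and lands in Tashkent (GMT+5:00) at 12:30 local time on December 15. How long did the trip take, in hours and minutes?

Tashkent is 5:30 behind Adelaide.
Clock-face elapsed time (ignoring zones) is 15 minutes.
Actual elapsed = 15 minutes + 5:30 = 5 hours 45 minutes.

5 hours 45 minutes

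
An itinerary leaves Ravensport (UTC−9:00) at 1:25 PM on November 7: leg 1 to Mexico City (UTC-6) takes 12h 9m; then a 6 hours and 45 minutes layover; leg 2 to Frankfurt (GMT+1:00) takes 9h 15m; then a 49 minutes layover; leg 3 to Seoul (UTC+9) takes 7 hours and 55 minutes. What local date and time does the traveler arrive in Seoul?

8:18 PM on November 9

Convert departure to UTC: 1:25 PM + 9:00 = 10:25 PM UTC on Nov 7.
Add 12 hours 9 minutes leg 1 → 10:34 AM UTC (Nov 8).
Add 6 hours 45 minutes layover in Mexico City → 5:19 PM UTC.
Add 9 hours and 15 minutes leg 2 → 2:34 AM UTC (Nov 9).
Add 49 minutes layover in Frankfurt → 3:23 AM UTC.
Add 7 hours 55 minutes leg 3 → 11:18 AM UTC.
Seoul is UTC+9:00, so local arrival = 11:18 AM + 9:00 = 8:18 PM on Nov 9.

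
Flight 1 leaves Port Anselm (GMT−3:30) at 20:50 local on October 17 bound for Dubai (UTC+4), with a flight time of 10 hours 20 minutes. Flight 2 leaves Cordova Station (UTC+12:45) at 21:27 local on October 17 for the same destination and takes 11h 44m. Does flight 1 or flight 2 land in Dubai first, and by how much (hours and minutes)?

Flight 1 in UTC: 20:50 + 3:30 = 00:20 on Oct 18.
+10 hours and 20 minutes → arrive 10:40 UTC on Oct 18.
Flight 2 in UTC: 21:27 − 12:45 = 08:42 on Oct 17.
+11 hours and 44 minutes → arrive 20:26 UTC on Oct 17.
Flight 2 lands earlier by 14 hours 14 minutes.

the second, by 14 hours 14 minutes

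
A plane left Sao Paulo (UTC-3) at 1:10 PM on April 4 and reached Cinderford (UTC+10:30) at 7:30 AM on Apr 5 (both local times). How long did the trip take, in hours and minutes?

Departure in UTC: 1:10 PM + 3:00 = 4:10 PM on Apr 4.
Arrival in UTC: 7:30 AM − 10:30 = 9:00 PM on Apr 4.
Elapsed = 9:00 PM − 4:10 PM = 4 hours 50 minutes.

4 hours 50 minutes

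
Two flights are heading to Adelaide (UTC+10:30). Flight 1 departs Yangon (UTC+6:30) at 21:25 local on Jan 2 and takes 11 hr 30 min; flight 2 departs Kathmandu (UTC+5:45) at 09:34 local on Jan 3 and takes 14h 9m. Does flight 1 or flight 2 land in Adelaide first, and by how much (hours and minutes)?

Flight 1 in UTC: 21:25 − 6:30 = 14:55 on Jan 2.
+11 hours 30 minutes → arrive 02:25 UTC on Jan 3.
Flight 2 in UTC: 09:34 − 5:45 = 03:49 on Jan 3.
+14 hours 9 minutes → arrive 17:58 UTC on Jan 3.
Flight 1 lands earlier by 15 hours 33 minutes.

the first, by 15 hours 33 minutes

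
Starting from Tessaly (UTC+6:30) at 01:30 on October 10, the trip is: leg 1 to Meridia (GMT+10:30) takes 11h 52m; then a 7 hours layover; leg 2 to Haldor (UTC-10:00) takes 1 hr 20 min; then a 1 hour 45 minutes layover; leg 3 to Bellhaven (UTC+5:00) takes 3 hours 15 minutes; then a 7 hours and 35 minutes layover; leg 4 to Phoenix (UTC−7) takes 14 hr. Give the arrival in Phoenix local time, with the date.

10:47 on October 11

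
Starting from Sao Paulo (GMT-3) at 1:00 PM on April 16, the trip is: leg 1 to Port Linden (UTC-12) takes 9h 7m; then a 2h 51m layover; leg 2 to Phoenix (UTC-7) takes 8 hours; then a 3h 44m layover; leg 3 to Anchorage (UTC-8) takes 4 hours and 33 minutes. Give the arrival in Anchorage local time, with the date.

12:15 PM on Apr 17

Convert departure to UTC: 1:00 PM + 3:00 = 4:00 PM UTC on Apr 16.
Add 9 hours 7 minutes leg 1 → 1:07 AM UTC (Apr 17).
Add 2 hours and 51 minutes layover in Port Linden → 3:58 AM UTC.
Add 8 hours leg 2 → 11:58 AM UTC.
Add 3 hours 44 minutes layover in Phoenix → 3:42 PM UTC.
Add 4 hours 33 minutes leg 3 → 8:15 PM UTC.
Anchorage is UTC−8:00, so local arrival = 8:15 PM − 8:00 = 12:15 PM on Apr 17.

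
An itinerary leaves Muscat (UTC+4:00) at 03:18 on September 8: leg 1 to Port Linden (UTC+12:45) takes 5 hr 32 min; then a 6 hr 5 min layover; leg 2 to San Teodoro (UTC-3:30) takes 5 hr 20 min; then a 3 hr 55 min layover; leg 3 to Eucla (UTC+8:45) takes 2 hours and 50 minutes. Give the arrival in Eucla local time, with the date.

Convert departure to UTC: 03:18 − 4:00 = 23:18 UTC on Sep 7.
Add 5 hours 32 minutes leg 1 → 04:50 UTC (Sep 8).
Add 6 hours and 5 minutes layover in Port Linden → 10:55 UTC.
Add 5 hours 20 minutes leg 2 → 16:15 UTC.
Add 3 hours and 55 minutes layover in San Teodoro → 20:10 UTC.
Add 2 hours and 50 minutes leg 3 → 23:00 UTC.
Eucla is UTC+8:45, so local arrival = 23:00 + 8:45 = 07:45 on Sep 9.

07:45 on September 9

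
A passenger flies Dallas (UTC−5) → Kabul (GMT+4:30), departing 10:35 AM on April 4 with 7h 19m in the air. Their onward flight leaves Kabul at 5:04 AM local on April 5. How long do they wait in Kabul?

Convert departure to UTC: 10:35 AM + 5:00 = 3:35 PM UTC on Apr 4.
Add 7 hours 19 minutes flight time → 10:54 PM UTC.
Kabul is UTC+4:30, so local arrival = 10:54 PM + 4:30 = 3:24 AM on Apr 5.
Layover = 5:04 AM − 3:24 AM = 1 hour 40 minutes.

1 hour 40 minutes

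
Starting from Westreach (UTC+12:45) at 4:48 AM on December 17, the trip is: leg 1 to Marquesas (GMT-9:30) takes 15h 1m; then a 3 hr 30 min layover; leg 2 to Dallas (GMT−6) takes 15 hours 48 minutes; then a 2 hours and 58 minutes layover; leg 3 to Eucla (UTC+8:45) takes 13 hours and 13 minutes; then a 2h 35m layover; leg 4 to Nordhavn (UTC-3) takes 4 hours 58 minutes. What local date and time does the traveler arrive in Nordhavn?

Convert departure to UTC: 4:48 AM − 12:45 = 4:03 PM UTC on Dec 16.
Add 15 hours 1 minute leg 1 → 7:04 AM UTC (Dec 17).
Add 3 hours and 30 minutes layover in Marquesas → 10:34 AM UTC.
Add 15 hours and 48 minutes leg 2 → 2:22 AM UTC (Dec 18).
Add 2 hours 58 minutes layover in Dallas → 5:20 AM UTC.
Add 13 hours and 13 minutes leg 3 → 6:33 PM UTC.
Add 2 hours and 35 minutes layover in Eucla → 9:08 PM UTC.
Add 4 hours 58 minutes leg 4 → 2:06 AM UTC (Dec 19).
Nordhavn is UTC−3:00, so local arrival = 2:06 AM − 3:00 = 11:06 PM on Dec 18.

11:06 PM on December 18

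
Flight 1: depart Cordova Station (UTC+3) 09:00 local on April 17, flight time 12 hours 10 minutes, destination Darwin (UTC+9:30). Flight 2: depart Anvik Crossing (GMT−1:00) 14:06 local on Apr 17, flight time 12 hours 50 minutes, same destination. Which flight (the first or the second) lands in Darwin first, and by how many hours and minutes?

the first, by 9 hours 46 minutes

Flight 1 in UTC: 09:00 − 3:00 = 06:00 on Apr 17.
+12 hours and 10 minutes → arrive 18:10 UTC on Apr 17.
Flight 2 in UTC: 14:06 + 1:00 = 15:06 on Apr 17.
+12 hours and 50 minutes → arrive 03:56 UTC on Apr 18.
Flight 1 lands earlier by 9 hours 46 minutes.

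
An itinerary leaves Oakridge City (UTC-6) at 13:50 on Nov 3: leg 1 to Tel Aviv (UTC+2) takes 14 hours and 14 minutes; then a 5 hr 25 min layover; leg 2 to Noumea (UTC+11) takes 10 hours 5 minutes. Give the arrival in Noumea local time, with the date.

Convert departure to UTC: 13:50 + 6:00 = 19:50 UTC on Nov 3.
Add 14 hours 14 minutes leg 1 → 10:04 UTC (Nov 4).
Add 5 hours and 25 minutes layover in Tel Aviv → 15:29 UTC.
Add 10 hours and 5 minutes leg 2 → 01:34 UTC (Nov 5).
Noumea is UTC+11:00, so local arrival = 01:34 + 11:00 = 12:34 on Nov 5.

12:34 on Nov 5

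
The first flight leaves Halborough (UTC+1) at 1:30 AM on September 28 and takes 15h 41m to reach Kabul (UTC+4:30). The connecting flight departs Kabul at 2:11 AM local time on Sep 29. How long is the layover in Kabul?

Convert departure to UTC: 1:30 AM − 1:00 = 12:30 AM UTC on Sep 28.
Add 15 hours 41 minutes flight time → 4:11 PM UTC.
Kabul is UTC+4:30, so local arrival = 4:11 PM + 4:30 = 8:41 PM on Sep 28.
Layover = 2:11 AM − 8:41 PM (+1 day) = 5 hours 30 minutes.

5 hours 30 minutes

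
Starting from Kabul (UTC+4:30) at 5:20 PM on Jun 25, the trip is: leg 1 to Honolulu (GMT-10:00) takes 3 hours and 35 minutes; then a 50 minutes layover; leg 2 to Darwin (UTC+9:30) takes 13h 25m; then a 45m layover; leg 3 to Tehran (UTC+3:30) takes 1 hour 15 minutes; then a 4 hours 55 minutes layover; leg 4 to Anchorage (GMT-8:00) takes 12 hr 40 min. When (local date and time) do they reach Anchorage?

Convert departure to UTC: 5:20 PM − 4:30 = 12:50 PM UTC on Jun 25.
Add 3 hours 35 minutes leg 1 → 4:25 PM UTC.
Add 50 minutes layover in Honolulu → 5:15 PM UTC.
Add 13 hours 25 minutes leg 2 → 6:40 AM UTC (Jun 26).
Add 45 minutes layover in Darwin → 7:25 AM UTC.
Add 1 hour 15 minutes leg 3 → 8:40 AM UTC.
Add 4 hours and 55 minutes layover in Tehran → 1:35 PM UTC.
Add 12 hours 40 minutes leg 4 → 2:15 AM UTC (Jun 27).
Anchorage is UTC−8:00, so local arrival = 2:15 AM − 8:00 = 6:15 PM on Jun 26.

6:15 PM on June 26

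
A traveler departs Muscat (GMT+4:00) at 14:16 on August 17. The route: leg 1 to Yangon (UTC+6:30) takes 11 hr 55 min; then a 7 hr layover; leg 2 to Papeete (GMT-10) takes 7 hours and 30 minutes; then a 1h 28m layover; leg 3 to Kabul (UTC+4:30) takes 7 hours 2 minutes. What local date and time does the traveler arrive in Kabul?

Convert departure to UTC: 14:16 − 4:00 = 10:16 UTC on Aug 17.
Add 11 hours and 55 minutes leg 1 → 22:11 UTC.
Add 7 hours layover in Yangon → 05:11 UTC (Aug 18).
Add 7 hours and 30 minutes leg 2 → 12:41 UTC.
Add 1 hour 28 minutes layover in Papeete → 14:09 UTC.
Add 7 hours and 2 minutes leg 3 → 21:11 UTC.
Kabul is UTC+4:30, so local arrival = 21:11 + 4:30 = 01:41 on Aug 19.

01:41 on August 19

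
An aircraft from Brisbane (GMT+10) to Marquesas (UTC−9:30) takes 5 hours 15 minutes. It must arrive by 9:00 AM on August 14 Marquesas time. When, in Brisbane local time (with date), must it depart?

Target arrival in UTC: 9:00 AM + 9:30 = 6:30 PM on Aug 14.
Subtract 5 hours 15 minutes → departure 1:15 PM UTC on Aug 14.
Brisbane is UTC+10:00: 1:15 PM + 10:00 = 11:15 PM on Aug 14.

11:15 PM on Aug 14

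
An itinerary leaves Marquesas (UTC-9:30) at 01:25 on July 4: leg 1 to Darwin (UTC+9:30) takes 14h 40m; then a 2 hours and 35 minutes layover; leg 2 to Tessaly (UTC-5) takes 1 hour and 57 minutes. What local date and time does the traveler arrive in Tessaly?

01:07 on July 5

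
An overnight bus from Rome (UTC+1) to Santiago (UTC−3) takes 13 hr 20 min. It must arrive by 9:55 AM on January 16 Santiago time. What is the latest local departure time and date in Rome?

Target arrival in UTC: 9:55 AM + 3:00 = 12:55 PM on Jan 16.
Subtract 13 hours 20 minutes → departure 11:35 PM UTC on Jan 15.
Rome is UTC+1:00: 11:35 PM + 1:00 = 12:35 AM on Jan 16.

12:35 AM on January 16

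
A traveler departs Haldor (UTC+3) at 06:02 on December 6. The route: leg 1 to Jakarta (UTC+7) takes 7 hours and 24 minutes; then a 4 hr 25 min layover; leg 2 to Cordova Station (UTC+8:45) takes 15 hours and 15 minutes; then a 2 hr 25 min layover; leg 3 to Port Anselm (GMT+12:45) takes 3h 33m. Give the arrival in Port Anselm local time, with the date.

Convert departure to UTC: 06:02 − 3:00 = 03:02 UTC on Dec 6.
Add 7 hours and 24 minutes leg 1 → 10:26 UTC.
Add 4 hours and 25 minutes layover in Jakarta → 14:51 UTC.
Add 15 hours and 15 minutes leg 2 → 06:06 UTC (Dec 7).
Add 2 hours and 25 minutes layover in Cordova Station → 08:31 UTC.
Add 3 hours and 33 minutes leg 3 → 12:04 UTC.
Port Anselm is UTC+12:45, so local arrival = 12:04 + 12:45 = 00:49 on Dec 8.

00:49 on Dec 8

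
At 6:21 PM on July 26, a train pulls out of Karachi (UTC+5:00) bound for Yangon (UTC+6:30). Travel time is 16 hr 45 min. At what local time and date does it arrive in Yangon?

12:36 PM on July 27

Convert departure to UTC: 6:21 PM − 5:00 = 1:21 PM UTC on Jul 26.
Add 16 hours 45 minutes travel time → 6:06 AM UTC (Jul 27).
Yangon is UTC+6:30, so local arrival = 6:06 AM + 6:30 = 12:36 PM on Jul 27.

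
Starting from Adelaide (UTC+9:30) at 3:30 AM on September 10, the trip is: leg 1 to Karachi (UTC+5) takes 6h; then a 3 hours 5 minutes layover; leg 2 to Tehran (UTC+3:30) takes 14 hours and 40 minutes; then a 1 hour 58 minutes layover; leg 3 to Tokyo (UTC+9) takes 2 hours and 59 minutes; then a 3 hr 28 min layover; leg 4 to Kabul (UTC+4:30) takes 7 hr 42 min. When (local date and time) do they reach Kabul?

2:22 PM on September 11

Convert departure to UTC: 3:30 AM − 9:30 = 6:00 PM UTC on Sep 9.
Add 6 hours leg 1 → 12:00 AM UTC (Sep 10).
Add 3 hours and 5 minutes layover in Karachi → 3:05 AM UTC.
Add 14 hours and 40 minutes leg 2 → 5:45 PM UTC.
Add 1 hour and 58 minutes layover in Tehran → 7:43 PM UTC.
Add 2 hours and 59 minutes leg 3 → 10:42 PM UTC.
Add 3 hours and 28 minutes layover in Tokyo → 2:10 AM UTC (Sep 11).
Add 7 hours 42 minutes leg 4 → 9:52 AM UTC.
Kabul is UTC+4:30, so local arrival = 9:52 AM + 4:30 = 2:22 PM on Sep 11.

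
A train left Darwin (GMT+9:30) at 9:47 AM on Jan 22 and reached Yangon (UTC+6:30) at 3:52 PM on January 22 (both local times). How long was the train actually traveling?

9 hours 5 minutes

Departure in UTC: 9:47 AM − 9:30 = 12:17 AM on Jan 22.
Arrival in UTC: 3:52 PM − 6:30 = 9:22 AM on Jan 22.
Elapsed = 9:22 AM − 12:17 AM = 9 hours 5 minutes.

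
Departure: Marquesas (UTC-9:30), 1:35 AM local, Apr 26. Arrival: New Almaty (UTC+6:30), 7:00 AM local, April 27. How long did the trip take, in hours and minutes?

Departure in UTC: 1:35 AM + 9:30 = 11:05 AM on Apr 26.
Arrival in UTC: 7:00 AM − 6:30 = 12:30 AM on Apr 27.
Elapsed = 12:30 AM − 11:05 AM (+1 day) = 13 hours 25 minutes.

13 hours 25 minutes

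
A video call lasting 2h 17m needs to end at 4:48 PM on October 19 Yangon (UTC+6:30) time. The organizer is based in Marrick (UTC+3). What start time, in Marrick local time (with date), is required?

Target end time in UTC: 4:48 PM − 6:30 = 10:18 AM on Oct 19.
Subtract 2 hours and 17 minutes → start 8:01 AM UTC on Oct 19.
Marrick is UTC+3:00: 8:01 AM + 3:00 = 11:01 AM on Oct 19.

11:01 AM on October 19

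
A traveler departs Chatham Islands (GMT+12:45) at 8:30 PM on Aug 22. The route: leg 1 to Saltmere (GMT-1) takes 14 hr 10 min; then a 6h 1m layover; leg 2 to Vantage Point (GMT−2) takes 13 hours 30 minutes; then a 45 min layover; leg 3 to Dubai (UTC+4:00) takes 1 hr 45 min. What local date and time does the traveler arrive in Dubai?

Convert departure to UTC: 8:30 PM − 12:45 = 7:45 AM UTC on Aug 22.
Add 14 hours and 10 minutes leg 1 → 9:55 PM UTC.
Add 6 hours and 1 minute layover in Saltmere → 3:56 AM UTC (Aug 23).
Add 13 hours 30 minutes leg 2 → 5:26 PM UTC.
Add 45 minutes layover in Vantage Point → 6:11 PM UTC.
Add 1 hour 45 minutes leg 3 → 7:56 PM UTC.
Dubai is UTC+4:00, so local arrival = 7:56 PM + 4:00 = 11:56 PM on Aug 23.

11:56 PM on August 23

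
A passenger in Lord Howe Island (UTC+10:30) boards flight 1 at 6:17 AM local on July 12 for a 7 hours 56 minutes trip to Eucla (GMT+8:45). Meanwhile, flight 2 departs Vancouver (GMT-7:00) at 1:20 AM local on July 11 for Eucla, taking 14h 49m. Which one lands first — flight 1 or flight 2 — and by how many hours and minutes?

the second, by 4 hours 34 minutes

Flight 1 in UTC: 6:17 AM − 10:30 = 7:47 PM on Jul 11.
+7 hours 56 minutes → arrive 3:43 AM UTC on Jul 12.
Flight 2 in UTC: 1:20 AM + 7:00 = 8:20 AM on Jul 11.
+14 hours and 49 minutes → arrive 11:09 PM UTC on Jul 11.
Flight 2 lands earlier by 4 hours 34 minutes.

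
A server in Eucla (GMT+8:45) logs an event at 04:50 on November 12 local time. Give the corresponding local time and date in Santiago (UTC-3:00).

In UTC: 04:50 − 8:45 = 20:05 on Nov 11.
Santiago is UTC−3:00: 20:05 − 3:00 = 17:05 on Nov 11.

17:05 on November 11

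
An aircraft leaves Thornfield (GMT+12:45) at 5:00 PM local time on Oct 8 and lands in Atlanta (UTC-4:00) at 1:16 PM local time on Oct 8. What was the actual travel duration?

Atlanta is 16:45 behind Thornfield.
Clock-face elapsed time (ignoring zones) is −3 hours 44 minutes.
Actual elapsed = −3 hours 44 minutes + 16:45 = 13 hours 1 minute.

13 hours 1 minute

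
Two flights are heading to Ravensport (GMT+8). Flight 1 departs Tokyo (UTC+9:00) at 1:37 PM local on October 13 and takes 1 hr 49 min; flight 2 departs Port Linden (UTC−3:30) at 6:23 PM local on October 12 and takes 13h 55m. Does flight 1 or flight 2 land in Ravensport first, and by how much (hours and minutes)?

Flight 1 in UTC: 1:37 PM − 9:00 = 4:37 AM on Oct 13.
+1 hour 49 minutes → arrive 6:26 AM UTC on Oct 13.
Flight 2 in UTC: 6:23 PM + 3:30 = 9:53 PM on Oct 12.
+13 hours 55 minutes → arrive 11:48 AM UTC on Oct 13.
Flight 1 lands earlier by 5 hours 22 minutes.

the first, by 5 hours 22 minutes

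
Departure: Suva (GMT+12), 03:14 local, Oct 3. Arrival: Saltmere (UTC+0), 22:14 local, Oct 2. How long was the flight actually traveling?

7 hours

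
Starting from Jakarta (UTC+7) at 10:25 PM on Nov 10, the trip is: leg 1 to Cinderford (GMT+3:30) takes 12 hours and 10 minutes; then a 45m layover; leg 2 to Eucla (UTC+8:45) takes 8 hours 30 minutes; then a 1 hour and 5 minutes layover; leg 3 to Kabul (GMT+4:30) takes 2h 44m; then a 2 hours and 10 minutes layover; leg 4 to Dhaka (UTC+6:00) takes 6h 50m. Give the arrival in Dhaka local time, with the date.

7:39 AM on November 12

Convert departure to UTC: 10:25 PM − 7:00 = 3:25 PM UTC on Nov 10.
Add 12 hours 10 minutes leg 1 → 3:35 AM UTC (Nov 11).
Add 45 minutes layover in Cinderford → 4:20 AM UTC.
Add 8 hours 30 minutes leg 2 → 12:50 PM UTC.
Add 1 hour and 5 minutes layover in Eucla → 1:55 PM UTC.
Add 2 hours 44 minutes leg 3 → 4:39 PM UTC.
Add 2 hours and 10 minutes layover in Kabul → 6:49 PM UTC.
Add 6 hours and 50 minutes leg 4 → 1:39 AM UTC (Nov 12).
Dhaka is UTC+6:00, so local arrival = 1:39 AM + 6:00 = 7:39 AM on Nov 12.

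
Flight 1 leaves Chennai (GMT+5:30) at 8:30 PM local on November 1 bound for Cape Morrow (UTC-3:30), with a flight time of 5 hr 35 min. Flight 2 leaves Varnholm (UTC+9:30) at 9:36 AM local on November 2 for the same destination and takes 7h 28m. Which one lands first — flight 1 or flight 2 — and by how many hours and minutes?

the first, by 10 hours 59 minutes

Flight 1 in UTC: 8:30 PM − 5:30 = 3:00 PM on Nov 1.
+5 hours 35 minutes → arrive 8:35 PM UTC on Nov 1.
Flight 2 in UTC: 9:36 AM − 9:30 = 12:06 AM on Nov 2.
+7 hours and 28 minutes → arrive 7:34 AM UTC on Nov 2.
Flight 1 lands earlier by 10 hours 59 minutes.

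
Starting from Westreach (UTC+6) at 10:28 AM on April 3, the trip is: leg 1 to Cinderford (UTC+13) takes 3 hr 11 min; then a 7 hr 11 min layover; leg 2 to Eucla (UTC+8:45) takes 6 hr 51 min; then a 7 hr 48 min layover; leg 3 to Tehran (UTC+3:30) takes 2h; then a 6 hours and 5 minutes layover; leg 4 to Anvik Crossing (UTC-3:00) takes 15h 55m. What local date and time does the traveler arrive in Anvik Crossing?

2:29 AM on April 5

Convert departure to UTC: 10:28 AM − 6:00 = 4:28 AM UTC on Apr 3.
Add 3 hours and 11 minutes leg 1 → 7:39 AM UTC.
Add 7 hours 11 minutes layover in Cinderford → 2:50 PM UTC.
Add 6 hours 51 minutes leg 2 → 9:41 PM UTC.
Add 7 hours 48 minutes layover in Eucla → 5:29 AM UTC (Apr 4).
Add 2 hours leg 3 → 7:29 AM UTC.
Add 6 hours 5 minutes layover in Tehran → 1:34 PM UTC.
Add 15 hours 55 minutes leg 4 → 5:29 AM UTC (Apr 5).
Anvik Crossing is UTC−3:00, so local arrival = 5:29 AM − 3:00 = 2:29 AM on Apr 5.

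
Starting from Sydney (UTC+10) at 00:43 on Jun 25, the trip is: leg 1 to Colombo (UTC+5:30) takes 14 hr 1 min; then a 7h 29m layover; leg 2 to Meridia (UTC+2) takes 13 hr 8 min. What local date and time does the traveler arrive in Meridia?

Convert departure to UTC: 00:43 − 10:00 = 14:43 UTC on Jun 24.
Add 14 hours 1 minute leg 1 → 04:44 UTC (Jun 25).
Add 7 hours 29 minutes layover in Colombo → 12:13 UTC.
Add 13 hours and 8 minutes leg 2 → 01:21 UTC (Jun 26).
Meridia is UTC+2:00, so local arrival = 01:21 + 2:00 = 03:21 on Jun 26.

03:21 on June 26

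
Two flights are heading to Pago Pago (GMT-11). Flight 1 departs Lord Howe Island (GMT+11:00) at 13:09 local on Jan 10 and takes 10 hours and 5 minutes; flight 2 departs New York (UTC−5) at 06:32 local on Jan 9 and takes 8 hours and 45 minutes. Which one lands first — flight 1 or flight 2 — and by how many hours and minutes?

Flight 1 in UTC: 13:09 − 11:00 = 02:09 on Jan 10.
+10 hours 5 minutes → arrive 12:14 UTC on Jan 10.
Flight 2 in UTC: 06:32 + 5:00 = 11:32 on Jan 9.
+8 hours and 45 minutes → arrive 20:17 UTC on Jan 9.
Flight 2 lands earlier by 15 hours 57 minutes.

the second, by 15 hours 57 minutes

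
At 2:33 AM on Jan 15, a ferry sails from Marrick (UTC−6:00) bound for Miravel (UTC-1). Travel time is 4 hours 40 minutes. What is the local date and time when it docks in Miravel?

12:13 PM on Jan 15

Convert departure to UTC: 2:33 AM + 6:00 = 8:33 AM UTC on Jan 15.
Add 4 hours 40 minutes travel time → 1:13 PM UTC.
Miravel is UTC−1:00, so local arrival = 1:13 PM − 1:00 = 12:13 PM on Jan 15.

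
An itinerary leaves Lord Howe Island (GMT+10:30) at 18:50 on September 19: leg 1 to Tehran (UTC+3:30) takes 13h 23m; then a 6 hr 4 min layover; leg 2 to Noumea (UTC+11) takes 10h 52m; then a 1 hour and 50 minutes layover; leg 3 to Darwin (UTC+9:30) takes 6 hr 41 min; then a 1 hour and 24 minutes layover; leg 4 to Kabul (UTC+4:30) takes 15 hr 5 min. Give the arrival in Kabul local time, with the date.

20:09 on September 21

Convert departure to UTC: 18:50 − 10:30 = 08:20 UTC on Sep 19.
Add 13 hours 23 minutes leg 1 → 21:43 UTC.
Add 6 hours and 4 minutes layover in Tehran → 03:47 UTC (Sep 20).
Add 10 hours and 52 minutes leg 2 → 14:39 UTC.
Add 1 hour and 50 minutes layover in Noumea → 16:29 UTC.
Add 6 hours 41 minutes leg 3 → 23:10 UTC.
Add 1 hour 24 minutes layover in Darwin → 00:34 UTC (Sep 21).
Add 15 hours and 5 minutes leg 4 → 15:39 UTC.
Kabul is UTC+4:30, so local arrival = 15:39 + 4:30 = 20:09 on Sep 21.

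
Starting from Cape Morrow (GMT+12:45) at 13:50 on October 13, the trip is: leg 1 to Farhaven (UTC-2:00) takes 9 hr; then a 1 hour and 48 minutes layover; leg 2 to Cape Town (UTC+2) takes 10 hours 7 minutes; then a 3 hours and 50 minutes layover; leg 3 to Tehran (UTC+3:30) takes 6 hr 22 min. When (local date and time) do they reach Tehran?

Convert departure to UTC: 13:50 − 12:45 = 01:05 UTC on Oct 13.
Add 9 hours leg 1 → 10:05 UTC.
Add 1 hour 48 minutes layover in Farhaven → 11:53 UTC.
Add 10 hours 7 minutes leg 2 → 22:00 UTC.
Add 3 hours 50 minutes layover in Cape Town → 01:50 UTC (Oct 14).
Add 6 hours 22 minutes leg 3 → 08:12 UTC.
Tehran is UTC+3:30, so local arrival = 08:12 + 3:30 = 11:42 on Oct 14.

11:42 on Oct 14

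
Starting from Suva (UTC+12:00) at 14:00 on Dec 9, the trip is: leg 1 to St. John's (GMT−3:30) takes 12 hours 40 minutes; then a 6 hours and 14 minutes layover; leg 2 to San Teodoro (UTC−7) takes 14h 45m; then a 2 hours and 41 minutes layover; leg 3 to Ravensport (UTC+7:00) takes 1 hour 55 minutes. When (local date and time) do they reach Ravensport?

Convert departure to UTC: 14:00 − 12:00 = 02:00 UTC on Dec 9.
Add 12 hours and 40 minutes leg 1 → 14:40 UTC.
Add 6 hours and 14 minutes layover in St. John's → 20:54 UTC.
Add 14 hours 45 minutes leg 2 → 11:39 UTC (Dec 10).
Add 2 hours 41 minutes layover in San Teodoro → 14:20 UTC.
Add 1 hour and 55 minutes leg 3 → 16:15 UTC.
Ravensport is UTC+7:00, so local arrival = 16:15 + 7:00 = 23:15 on Dec 10.

23:15 on December 10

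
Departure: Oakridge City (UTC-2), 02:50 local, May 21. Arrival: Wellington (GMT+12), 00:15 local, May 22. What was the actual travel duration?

7 hours 25 minutes

Wellington is 14:00 ahead of Oakridge City.
Clock-face elapsed time (ignoring zones) is 21 hours 25 minutes.
Actual elapsed = 21 hours 25 minutes − 14:00 = 7 hours 25 minutes.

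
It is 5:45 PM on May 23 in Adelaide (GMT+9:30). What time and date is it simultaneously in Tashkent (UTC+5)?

In UTC: 5:45 PM − 9:30 = 8:15 AM on May 23.
Tashkent is UTC+5:00: 8:15 AM + 5:00 = 1:15 PM on May 23.

1:15 PM on May 23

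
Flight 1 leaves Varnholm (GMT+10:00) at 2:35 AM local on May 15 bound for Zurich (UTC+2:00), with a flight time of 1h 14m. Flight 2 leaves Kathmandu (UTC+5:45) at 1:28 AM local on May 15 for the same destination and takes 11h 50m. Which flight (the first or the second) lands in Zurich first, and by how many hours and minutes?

the first, by 13 hours 44 minutes

Flight 1 in UTC: 2:35 AM − 10:00 = 4:35 PM on May 14.
+1 hour 14 minutes → arrive 5:49 PM UTC on May 14.
Flight 2 in UTC: 1:28 AM − 5:45 = 7:43 PM on May 14.
+11 hours and 50 minutes → arrive 7:33 AM UTC on May 15.
Flight 1 lands earlier by 13 hours 44 minutes.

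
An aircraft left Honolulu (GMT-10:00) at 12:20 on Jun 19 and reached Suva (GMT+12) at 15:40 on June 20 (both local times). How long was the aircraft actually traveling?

Departure in UTC: 12:20 + 10:00 = 22:20 on Jun 19.
Arrival in UTC: 15:40 − 12:00 = 03:40 on Jun 20.
Elapsed = 03:40 − 22:20 (+1 day) = 5 hours 20 minutes.

5 hours 20 minutes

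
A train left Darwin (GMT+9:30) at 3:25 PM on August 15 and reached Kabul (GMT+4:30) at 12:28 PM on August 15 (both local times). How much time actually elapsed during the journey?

Kabul is 5:00 behind Darwin.
Clock-face elapsed time (ignoring zones) is −2 hours 57 minutes.
Actual elapsed = −2 hours 57 minutes + 5:00 = 2 hours 3 minutes.

2 hours 3 minutes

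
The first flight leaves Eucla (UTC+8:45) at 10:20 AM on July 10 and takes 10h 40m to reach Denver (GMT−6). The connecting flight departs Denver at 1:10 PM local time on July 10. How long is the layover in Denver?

Convert departure to UTC: 10:20 AM − 8:45 = 1:35 AM UTC on Jul 10.
Add 10 hours 40 minutes flight time → 12:15 PM UTC.
Denver is UTC−6:00, so local arrival = 12:15 PM − 6:00 = 6:15 AM on Jul 10.
Layover = 1:10 PM − 6:15 AM = 6 hours 55 minutes.

6 hours 55 minutes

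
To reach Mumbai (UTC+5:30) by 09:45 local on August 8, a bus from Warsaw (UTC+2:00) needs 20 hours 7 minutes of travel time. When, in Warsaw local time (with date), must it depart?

10:08 on August 7

Target arrival in UTC: 09:45 − 5:30 = 04:15 on Aug 8.
Subtract 20 hours and 7 minutes → departure 08:08 UTC on Aug 7.
Warsaw is UTC+2:00: 08:08 + 2:00 = 10:08 on Aug 7.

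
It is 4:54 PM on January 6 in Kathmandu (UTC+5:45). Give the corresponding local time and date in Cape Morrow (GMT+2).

In UTC: 4:54 PM − 5:45 = 11:09 AM on Jan 6.
Cape Morrow is UTC+2:00: 11:09 AM + 2:00 = 1:09 PM on Jan 6.

1:09 PM on January 6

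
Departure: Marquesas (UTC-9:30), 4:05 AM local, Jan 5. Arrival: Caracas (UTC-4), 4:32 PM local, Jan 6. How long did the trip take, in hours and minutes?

30 hours 57 minutes

Departure in UTC: 4:05 AM + 9:30 = 1:35 PM on Jan 5.
Arrival in UTC: 4:32 PM + 4:00 = 8:32 PM on Jan 6.
Elapsed = 8:32 PM − 1:35 PM (+1 day) = 30 hours 57 minutes.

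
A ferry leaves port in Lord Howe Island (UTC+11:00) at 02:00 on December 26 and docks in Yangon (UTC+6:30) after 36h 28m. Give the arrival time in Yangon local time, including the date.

Convert departure to UTC: 02:00 − 11:00 = 15:00 UTC on Dec 25.
Add 36 hours 28 minutes travel time → 03:28 UTC (Dec 27).
Yangon is UTC+6:30, so local arrival = 03:28 + 6:30 = 09:58 on Dec 27.

09:58 on December 27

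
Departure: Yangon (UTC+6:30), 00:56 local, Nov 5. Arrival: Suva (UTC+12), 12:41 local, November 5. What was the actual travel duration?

Suva is 5:30 ahead of Yangon.
Clock-face elapsed time (ignoring zones) is 11 hours 45 minutes.
Actual elapsed = 11 hours 45 minutes − 5:30 = 6 hours 15 minutes.

6 hours 15 minutes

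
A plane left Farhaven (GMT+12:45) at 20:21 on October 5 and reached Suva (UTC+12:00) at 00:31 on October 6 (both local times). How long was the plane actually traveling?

Suva is 0:45 behind Farhaven.
Clock-face elapsed time (ignoring zones) is 4 hours 10 minutes.
Actual elapsed = 4 hours 10 minutes + 0:45 = 4 hours 55 minutes.

4 hours 55 minutes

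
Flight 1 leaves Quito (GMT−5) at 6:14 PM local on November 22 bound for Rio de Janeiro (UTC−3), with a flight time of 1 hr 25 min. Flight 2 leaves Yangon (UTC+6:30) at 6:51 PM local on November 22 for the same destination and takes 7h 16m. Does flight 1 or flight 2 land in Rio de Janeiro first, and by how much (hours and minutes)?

the second, by 5 hours 2 minutes

Flight 1 in UTC: 6:14 PM + 5:00 = 11:14 PM on Nov 22.
+1 hour and 25 minutes → arrive 12:39 AM UTC on Nov 23.
Flight 2 in UTC: 6:51 PM − 6:30 = 12:21 PM on Nov 22.
+7 hours 16 minutes → arrive 7:37 PM UTC on Nov 22.
Flight 2 lands earlier by 5 hours 2 minutes.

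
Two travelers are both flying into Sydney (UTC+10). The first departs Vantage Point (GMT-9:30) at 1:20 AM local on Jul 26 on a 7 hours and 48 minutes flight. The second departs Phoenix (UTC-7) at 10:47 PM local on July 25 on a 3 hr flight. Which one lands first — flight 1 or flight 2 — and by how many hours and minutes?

the second, by 9 hours 51 minutes

Flight 1 in UTC: 1:20 AM + 9:30 = 10:50 AM on Jul 26.
+7 hours 48 minutes → arrive 6:38 PM UTC on Jul 26.
Flight 2 in UTC: 10:47 PM + 7:00 = 5:47 AM on Jul 26.
+3 hours → arrive 8:47 AM UTC on Jul 26.
Flight 2 lands earlier by 9 hours 51 minutes.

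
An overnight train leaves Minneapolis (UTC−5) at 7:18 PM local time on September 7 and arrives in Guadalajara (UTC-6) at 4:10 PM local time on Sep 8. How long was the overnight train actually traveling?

21 hours 52 minutes

Guadalajara is 1:00 behind Minneapolis.
Clock-face elapsed time (ignoring zones) is 20 hours 52 minutes.
Actual elapsed = 20 hours 52 minutes + 1:00 = 21 hours 52 minutes.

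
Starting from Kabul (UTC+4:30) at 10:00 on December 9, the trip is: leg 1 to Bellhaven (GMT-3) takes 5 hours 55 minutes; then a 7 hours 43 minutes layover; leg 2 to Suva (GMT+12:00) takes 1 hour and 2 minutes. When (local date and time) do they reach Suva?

Convert departure to UTC: 10:00 − 4:30 = 05:30 UTC on Dec 9.
Add 5 hours and 55 minutes leg 1 → 11:25 UTC.
Add 7 hours 43 minutes layover in Bellhaven → 19:08 UTC.
Add 1 hour and 2 minutes leg 2 → 20:10 UTC.
Suva is UTC+12:00, so local arrival = 20:10 + 12:00 = 08:10 on Dec 10.

08:10 on Dec 10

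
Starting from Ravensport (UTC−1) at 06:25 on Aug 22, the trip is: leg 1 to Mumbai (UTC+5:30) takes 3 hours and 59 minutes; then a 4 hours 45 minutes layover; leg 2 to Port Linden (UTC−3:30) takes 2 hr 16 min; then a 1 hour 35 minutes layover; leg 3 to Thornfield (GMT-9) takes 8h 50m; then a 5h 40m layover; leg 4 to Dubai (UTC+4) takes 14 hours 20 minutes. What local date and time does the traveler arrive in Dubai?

04:50 on August 24

Convert departure to UTC: 06:25 + 1:00 = 07:25 UTC on Aug 22.
Add 3 hours 59 minutes leg 1 → 11:24 UTC.
Add 4 hours 45 minutes layover in Mumbai → 16:09 UTC.
Add 2 hours and 16 minutes leg 2 → 18:25 UTC.
Add 1 hour and 35 minutes layover in Port Linden → 20:00 UTC.
Add 8 hours and 50 minutes leg 3 → 04:50 UTC (Aug 23).
Add 5 hours and 40 minutes layover in Thornfield → 10:30 UTC.
Add 14 hours 20 minutes leg 4 → 00:50 UTC (Aug 24).
Dubai is UTC+4:00, so local arrival = 00:50 + 4:00 = 04:50 on Aug 24.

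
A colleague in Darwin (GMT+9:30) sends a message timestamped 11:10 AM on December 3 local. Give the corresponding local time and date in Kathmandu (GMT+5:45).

7:25 AM on December 3

Kathmandu is 3:45 behind Darwin.
Shift by the zone difference: 11:10 AM − 3:45 = 7:25 AM on Dec 3 in Kathmandu.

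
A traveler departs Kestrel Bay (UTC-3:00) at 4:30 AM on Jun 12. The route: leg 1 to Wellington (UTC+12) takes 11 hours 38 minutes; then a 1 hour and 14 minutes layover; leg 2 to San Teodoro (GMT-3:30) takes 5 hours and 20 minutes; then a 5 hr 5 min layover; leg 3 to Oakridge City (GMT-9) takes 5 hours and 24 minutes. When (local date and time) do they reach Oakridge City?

Convert departure to UTC: 4:30 AM + 3:00 = 7:30 AM UTC on Jun 12.
Add 11 hours 38 minutes leg 1 → 7:08 PM UTC.
Add 1 hour 14 minutes layover in Wellington → 8:22 PM UTC.
Add 5 hours and 20 minutes leg 2 → 1:42 AM UTC (Jun 13).
Add 5 hours 5 minutes layover in San Teodoro → 6:47 AM UTC.
Add 5 hours 24 minutes leg 3 → 12:11 PM UTC.
Oakridge City is UTC−9:00, so local arrival = 12:11 PM − 9:00 = 3:11 AM on Jun 13.

3:11 AM on Jun 13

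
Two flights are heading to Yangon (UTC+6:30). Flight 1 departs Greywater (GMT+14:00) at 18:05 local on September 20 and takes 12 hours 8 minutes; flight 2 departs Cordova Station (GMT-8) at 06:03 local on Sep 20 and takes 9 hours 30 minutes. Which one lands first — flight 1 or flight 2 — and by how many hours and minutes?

the first, by 7 hours 20 minutes

Flight 1 in UTC: 18:05 − 14:00 = 04:05 on Sep 20.
+12 hours and 8 minutes → arrive 16:13 UTC on Sep 20.
Flight 2 in UTC: 06:03 + 8:00 = 14:03 on Sep 20.
+9 hours and 30 minutes → arrive 23:33 UTC on Sep 20.
Flight 1 lands earlier by 7 hours 20 minutes.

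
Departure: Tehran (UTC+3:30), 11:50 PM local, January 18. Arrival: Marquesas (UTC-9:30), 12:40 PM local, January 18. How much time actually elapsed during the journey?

1 hour 50 minutes

Marquesas is 13:00 behind Tehran.
Clock-face elapsed time (ignoring zones) is −11 hours 10 minutes.
Actual elapsed = −11 hours 10 minutes + 13:00 = 1 hour 50 minutes.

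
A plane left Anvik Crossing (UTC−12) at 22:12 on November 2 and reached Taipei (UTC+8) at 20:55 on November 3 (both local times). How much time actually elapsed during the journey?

2 hours 43 minutes

Taipei is 20:00 ahead of Anvik Crossing.
Clock-face elapsed time (ignoring zones) is 22 hours 43 minutes.
Actual elapsed = 22 hours 43 minutes − 20:00 = 2 hours 43 minutes.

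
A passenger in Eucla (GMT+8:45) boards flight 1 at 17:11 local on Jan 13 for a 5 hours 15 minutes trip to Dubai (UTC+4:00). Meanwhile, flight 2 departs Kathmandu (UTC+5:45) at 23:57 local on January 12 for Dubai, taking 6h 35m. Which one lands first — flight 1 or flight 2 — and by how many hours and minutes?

Flight 1 in UTC: 17:11 − 8:45 = 08:26 on Jan 13.
+5 hours and 15 minutes → arrive 13:41 UTC on Jan 13.
Flight 2 in UTC: 23:57 − 5:45 = 18:12 on Jan 12.
+6 hours and 35 minutes → arrive 00:47 UTC on Jan 13.
Flight 2 lands earlier by 12 hours 54 minutes.

the second, by 12 hours 54 minutes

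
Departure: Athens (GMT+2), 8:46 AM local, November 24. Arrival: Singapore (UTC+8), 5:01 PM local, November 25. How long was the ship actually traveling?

Departure in UTC: 8:46 AM − 2:00 = 6:46 AM on Nov 24.
Arrival in UTC: 5:01 PM − 8:00 = 9:01 AM on Nov 25.
Elapsed = 9:01 AM − 6:46 AM (+1 day) = 26 hours 15 minutes.

26 hours 15 minutes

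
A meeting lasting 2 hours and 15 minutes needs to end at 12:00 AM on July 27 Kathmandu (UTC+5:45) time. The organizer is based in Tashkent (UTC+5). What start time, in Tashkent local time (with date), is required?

9:00 PM on July 26

Target end time in UTC: 12:00 AM − 5:45 = 6:15 PM on Jul 26.
Subtract 2 hours and 15 minutes → start 4:00 PM UTC on Jul 26.
Tashkent is UTC+5:00: 4:00 PM + 5:00 = 9:00 PM on Jul 26.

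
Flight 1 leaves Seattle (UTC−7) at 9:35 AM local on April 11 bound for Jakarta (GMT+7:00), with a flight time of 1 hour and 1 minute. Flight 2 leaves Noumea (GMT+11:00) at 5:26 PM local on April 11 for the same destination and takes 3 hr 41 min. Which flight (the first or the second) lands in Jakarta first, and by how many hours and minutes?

the second, by 7 hours 29 minutes

Flight 1 in UTC: 9:35 AM + 7:00 = 4:35 PM on Apr 11.
+1 hour and 1 minute → arrive 5:36 PM UTC on Apr 11.
Flight 2 in UTC: 5:26 PM − 11:00 = 6:26 AM on Apr 11.
+3 hours 41 minutes → arrive 10:07 AM UTC on Apr 11.
Flight 2 lands earlier by 7 hours 29 minutes.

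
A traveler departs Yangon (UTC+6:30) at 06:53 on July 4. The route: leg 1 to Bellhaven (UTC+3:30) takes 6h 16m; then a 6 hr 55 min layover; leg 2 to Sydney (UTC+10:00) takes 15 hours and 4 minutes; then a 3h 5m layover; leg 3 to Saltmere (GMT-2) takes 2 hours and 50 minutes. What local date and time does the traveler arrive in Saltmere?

08:33 on July 5

Convert departure to UTC: 06:53 − 6:30 = 00:23 UTC on Jul 4.
Add 6 hours and 16 minutes leg 1 → 06:39 UTC.
Add 6 hours and 55 minutes layover in Bellhaven → 13:34 UTC.
Add 15 hours and 4 minutes leg 2 → 04:38 UTC (Jul 5).
Add 3 hours and 5 minutes layover in Sydney → 07:43 UTC.
Add 2 hours 50 minutes leg 3 → 10:33 UTC.
Saltmere is UTC−2:00, so local arrival = 10:33 − 2:00 = 08:33 on Jul 5.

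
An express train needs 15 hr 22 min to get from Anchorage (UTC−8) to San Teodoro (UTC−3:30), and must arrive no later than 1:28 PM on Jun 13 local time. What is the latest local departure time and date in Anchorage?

5:36 PM on June 12

Target arrival in UTC: 1:28 PM + 3:30 = 4:58 PM on Jun 13.
Subtract 15 hours and 22 minutes → departure 1:36 AM UTC on Jun 13.
Anchorage is UTC−8:00: 1:36 AM − 8:00 = 5:36 PM on Jun 12.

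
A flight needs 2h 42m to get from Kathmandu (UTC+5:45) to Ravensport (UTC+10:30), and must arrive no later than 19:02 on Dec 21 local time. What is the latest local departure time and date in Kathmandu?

11:35 on December 21

Target arrival in UTC: 19:02 − 10:30 = 08:32 on Dec 21.
Subtract 2 hours 42 minutes → departure 05:50 UTC on Dec 21.
Kathmandu is UTC+5:45: 05:50 + 5:45 = 11:35 on Dec 21.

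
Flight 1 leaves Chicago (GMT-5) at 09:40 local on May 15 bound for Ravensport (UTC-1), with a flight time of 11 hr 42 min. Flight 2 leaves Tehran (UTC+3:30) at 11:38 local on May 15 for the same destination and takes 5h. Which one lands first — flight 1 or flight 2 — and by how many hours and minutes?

Flight 1 in UTC: 09:40 + 5:00 = 14:40 on May 15.
+11 hours and 42 minutes → arrive 02:22 UTC on May 16.
Flight 2 in UTC: 11:38 − 3:30 = 08:08 on May 15.
+5 hours → arrive 13:08 UTC on May 15.
Flight 2 lands earlier by 13 hours 14 minutes.

the second, by 13 hours 14 minutes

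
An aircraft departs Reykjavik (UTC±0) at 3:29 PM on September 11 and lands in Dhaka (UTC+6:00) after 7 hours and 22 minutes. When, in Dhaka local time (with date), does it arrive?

Dhaka is 6:00 ahead of Reykjavik.
After 7 hours and 22 minutes it is 10:51 PM in Reykjavik.
Shift by the zone difference: 10:51 PM + 6:00 = 4:51 AM on Sep 12 in Dhaka.

4:51 AM on September 12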